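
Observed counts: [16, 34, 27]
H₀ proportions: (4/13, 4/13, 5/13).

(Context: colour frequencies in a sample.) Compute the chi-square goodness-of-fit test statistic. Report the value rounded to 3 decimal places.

test statistic = 7.213

n = 77; E_i = n·p_i = [23.69, 23.69, 29.62]
χ² = (16−23.69)²/23.69 + (34−23.69)²/23.69 + (27−29.62)²/29.62 = 7.2130
df = 2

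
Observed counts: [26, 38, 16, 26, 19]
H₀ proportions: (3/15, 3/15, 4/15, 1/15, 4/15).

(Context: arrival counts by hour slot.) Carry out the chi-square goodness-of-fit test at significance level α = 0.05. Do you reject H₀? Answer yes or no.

reject H₀: yes

n = 125; E_i = n·p_i = [25.00, 25.00, 33.33, 8.33, 33.33]
χ² = (26−25.00)²/25.00 + (38−25.00)²/25.00 + (16−33.33)²/33.33 + (26−8.33)²/8.33 + (19−33.33)²/33.33 = 59.4300
df = 4
p-value (upper-tail) = 0.00000
At α=0.05: p < α → reject H₀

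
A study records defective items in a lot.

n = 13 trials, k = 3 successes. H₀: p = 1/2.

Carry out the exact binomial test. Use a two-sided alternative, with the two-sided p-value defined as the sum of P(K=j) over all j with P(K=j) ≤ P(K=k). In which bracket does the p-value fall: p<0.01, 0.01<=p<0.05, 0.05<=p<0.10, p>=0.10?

Exact binomial: n=13, k=3, p₀=1/2=0.5000
P(X=j) = C(n,j)·p₀^j·(1−p₀)^(n−j); p = Σ P(X=j) over j with P(X=j) ≤ P(X=3)
p-value (two-sided) = 0.09229
→ bracket: 0.05<=p<0.10

p-value bracket: 0.05<=p<0.10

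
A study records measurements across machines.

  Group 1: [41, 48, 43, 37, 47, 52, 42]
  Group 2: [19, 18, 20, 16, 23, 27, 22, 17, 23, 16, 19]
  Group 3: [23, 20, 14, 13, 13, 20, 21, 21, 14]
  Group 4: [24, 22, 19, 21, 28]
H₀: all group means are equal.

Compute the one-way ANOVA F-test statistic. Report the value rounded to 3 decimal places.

test statistic = 70.516

Group means [44.29, 20.00, 17.67, 22.80], grand mean 25.094
SSB = Σnᵢ(x̄ᵢ−x̄)² = 3386.490; SSW = ΣΣ(x−x̄ᵢ)² = 448.229
MSB = 3386.490/3 = 1128.8301; MSW = 448.229/28 = 16.0082
F = MSB/MSW = 70.5159
df = (3, 28)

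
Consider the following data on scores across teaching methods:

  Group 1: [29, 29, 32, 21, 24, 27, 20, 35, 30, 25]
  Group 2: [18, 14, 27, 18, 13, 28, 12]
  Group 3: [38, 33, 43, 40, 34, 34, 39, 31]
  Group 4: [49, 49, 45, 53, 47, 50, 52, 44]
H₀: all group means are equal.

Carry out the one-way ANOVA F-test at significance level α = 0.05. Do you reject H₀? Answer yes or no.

reject H₀: yes

Group means [27.20, 18.57, 36.50, 48.62], grand mean 32.818
SSB = Σnᵢ(x̄ᵢ−x̄)² = 3843.720; SSW = ΣΣ(x−x̄ᵢ)² = 647.189
MSB = 3843.720/3 = 1281.2399; MSW = 647.189/29 = 22.3169
F = MSB/MSW = 57.4113
df = (3, 29)
p-value (upper-tail) = 0.00000
At α=0.05: p < α → reject H₀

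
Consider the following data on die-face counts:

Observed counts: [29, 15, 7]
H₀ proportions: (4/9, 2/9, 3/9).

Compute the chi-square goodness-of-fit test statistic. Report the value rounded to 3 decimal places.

test statistic = 8.838

n = 51; E_i = n·p_i = [22.67, 11.33, 17.00]
χ² = (29−22.67)²/22.67 + (15−11.33)²/11.33 + (7−17.00)²/17.00 = 8.8382
df = 2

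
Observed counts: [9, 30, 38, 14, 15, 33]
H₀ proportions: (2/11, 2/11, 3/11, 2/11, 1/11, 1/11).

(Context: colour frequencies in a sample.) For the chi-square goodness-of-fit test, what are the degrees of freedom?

degrees of freedom = 5

df = k − 1 = 6 − 1 = 5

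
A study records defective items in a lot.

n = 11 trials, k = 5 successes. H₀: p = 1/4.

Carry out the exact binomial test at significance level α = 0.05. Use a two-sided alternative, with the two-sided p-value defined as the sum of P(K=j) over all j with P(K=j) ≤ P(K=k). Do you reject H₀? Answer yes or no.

Exact binomial: n=11, k=5, p₀=1/4=0.2500
P(X=j) = C(n,j)·p₀^j·(1−p₀)^(n−j); p = Σ P(X=j) over j with P(X=j) ≤ P(X=5)
p-value (two-sided) = 0.15686
At α=0.05: p ≥ α → fail to reject H₀

reject H₀: no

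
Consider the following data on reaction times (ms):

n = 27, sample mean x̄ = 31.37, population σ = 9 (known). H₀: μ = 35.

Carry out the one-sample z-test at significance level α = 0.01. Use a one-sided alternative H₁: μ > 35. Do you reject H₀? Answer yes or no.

SE = σ/√n = 9/√27 = 1.7321
z = (x̄−μ₀)/SE = (31.37−35)/1.7321 = -2.0958
p-value (one-sided, H₁ greater) = 0.98195
At α=0.01: p ≥ α → fail to reject H₀

reject H₀: no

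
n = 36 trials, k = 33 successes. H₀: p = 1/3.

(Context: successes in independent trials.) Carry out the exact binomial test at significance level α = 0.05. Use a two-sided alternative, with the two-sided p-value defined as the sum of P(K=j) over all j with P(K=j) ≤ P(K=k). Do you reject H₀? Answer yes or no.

reject H₀: yes

Exact binomial: n=36, k=33, p₀=1/3=0.3333
P(X=j) = C(n,j)·p₀^j·(1−p₀)^(n−j); p = Σ P(X=j) over j with P(X=j) ≤ P(X=33)
p-value (two-sided) = 0.00000
At α=0.05: p < α → reject H₀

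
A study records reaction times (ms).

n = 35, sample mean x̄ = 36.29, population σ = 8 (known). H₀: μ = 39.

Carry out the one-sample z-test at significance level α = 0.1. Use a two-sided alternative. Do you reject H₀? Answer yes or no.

reject H₀: yes

SE = σ/√n = 8/√35 = 1.3522
z = (x̄−μ₀)/SE = (36.29−39)/1.3522 = -2.0041
p-value (two-sided) = 0.04506
At α=0.1: p < α → reject H₀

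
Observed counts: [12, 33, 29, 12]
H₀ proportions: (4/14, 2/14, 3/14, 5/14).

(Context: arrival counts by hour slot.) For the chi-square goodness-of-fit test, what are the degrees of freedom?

df = k − 1 = 4 − 1 = 3

degrees of freedom = 3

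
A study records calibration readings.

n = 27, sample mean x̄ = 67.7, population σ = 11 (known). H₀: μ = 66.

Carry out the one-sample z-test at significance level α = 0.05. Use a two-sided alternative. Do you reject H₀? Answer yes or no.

SE = σ/√n = 11/√27 = 2.1170
z = (x̄−μ₀)/SE = (67.7−66)/2.1170 = 0.8030
p-value (two-sided) = 0.42195
At α=0.05: p ≥ α → fail to reject H₀

reject H₀: no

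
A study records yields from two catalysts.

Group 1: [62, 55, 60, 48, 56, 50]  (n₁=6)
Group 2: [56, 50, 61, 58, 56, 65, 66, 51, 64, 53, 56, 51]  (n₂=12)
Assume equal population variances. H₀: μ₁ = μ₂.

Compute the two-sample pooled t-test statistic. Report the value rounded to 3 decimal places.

test statistic = -0.746

x̄₁=55.167, s₁=5.456, n₁=6
x̄₂=57.250, s₂=5.643, n₂=12
s_p² = [5·5.456² + 11·5.643²]/16 = 31.1927
SE = √(s_p²·(1/6+1/12)) = 2.7925
t = (55.167−57.250)/2.7925 = -0.7460
df = 16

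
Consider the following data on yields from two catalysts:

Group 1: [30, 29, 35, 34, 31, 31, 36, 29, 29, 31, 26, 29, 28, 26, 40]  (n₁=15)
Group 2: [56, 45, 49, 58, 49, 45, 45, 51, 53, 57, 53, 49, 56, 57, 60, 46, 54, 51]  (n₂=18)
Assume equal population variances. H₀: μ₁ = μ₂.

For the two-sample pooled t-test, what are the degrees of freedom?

degrees of freedom = 31

df = n₁ + n₂ − 2 = 15 + 18 − 2 = 31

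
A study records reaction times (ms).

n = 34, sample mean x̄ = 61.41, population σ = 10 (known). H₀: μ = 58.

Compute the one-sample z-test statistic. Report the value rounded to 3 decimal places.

SE = σ/√n = 10/√34 = 1.7150
z = (x̄−μ₀)/SE = (61.41−58)/1.7150 = 1.9884

test statistic = 1.988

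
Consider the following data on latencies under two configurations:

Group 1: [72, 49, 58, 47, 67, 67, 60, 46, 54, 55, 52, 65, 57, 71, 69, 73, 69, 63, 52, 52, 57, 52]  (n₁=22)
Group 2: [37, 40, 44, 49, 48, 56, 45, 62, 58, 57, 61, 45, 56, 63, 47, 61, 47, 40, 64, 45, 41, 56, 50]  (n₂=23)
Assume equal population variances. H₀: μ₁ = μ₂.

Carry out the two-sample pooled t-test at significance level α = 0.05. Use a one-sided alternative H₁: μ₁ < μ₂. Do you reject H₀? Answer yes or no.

reject H₀: no

x̄₁=59.409, s₁=8.578, n₁=22
x̄₂=50.957, s₂=8.353, n₂=23
s_p² = [21·8.578² + 22·8.353²]/43 = 71.6343
SE = √(s_p²·(1/22+1/23)) = 2.5240
t = (59.409−50.957)/2.5240 = 3.3489
df = 43
p-value (one-sided, H₁ less) = 0.99915
At α=0.05: p ≥ α → fail to reject H₀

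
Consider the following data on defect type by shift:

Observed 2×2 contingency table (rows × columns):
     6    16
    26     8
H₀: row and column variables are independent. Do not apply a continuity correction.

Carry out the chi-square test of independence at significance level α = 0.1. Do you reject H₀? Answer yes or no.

reject H₀: yes

Row totals [22, 34], col totals [32, 24], n=56
χ² = (6−12.57)²/12.57 + (16−9.43)²/9.43 + (26−19.43)²/19.43 + (8−14.57)²/14.57 = 13.2014
df = 1
p-value (upper-tail) = 0.00028
At α=0.1: p < α → reject H₀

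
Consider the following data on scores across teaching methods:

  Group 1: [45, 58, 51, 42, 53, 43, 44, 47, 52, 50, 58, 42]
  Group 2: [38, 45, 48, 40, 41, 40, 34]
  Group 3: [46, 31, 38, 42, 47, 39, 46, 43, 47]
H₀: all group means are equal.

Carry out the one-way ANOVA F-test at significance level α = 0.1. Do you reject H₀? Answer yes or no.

reject H₀: yes

Group means [48.75, 40.86, 42.11], grand mean 44.643
SSB = Σnᵢ(x̄ᵢ−x̄)² = 360.433; SSW = ΣΣ(x−x̄ᵢ)² = 723.996
MSB = 360.433/2 = 180.2163; MSW = 723.996/25 = 28.9598
F = MSB/MSW = 6.2230
df = (2, 25)
p-value (upper-tail) = 0.00641
At α=0.1: p < α → reject H₀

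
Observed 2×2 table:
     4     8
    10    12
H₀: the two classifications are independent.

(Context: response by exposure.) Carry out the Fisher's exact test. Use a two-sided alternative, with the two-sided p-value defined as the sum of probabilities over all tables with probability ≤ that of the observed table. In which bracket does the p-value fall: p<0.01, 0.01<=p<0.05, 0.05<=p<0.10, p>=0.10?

Margins: r₁=12, r₂=22, c₁=14, c₂=20, n=34
p_obs = C(12,4)·C(22,10)/C(34,14); sum pmf over tables with pmf ≤ p_obs
p-value (two-sided) = 0.71698
→ bracket: p>=0.10

p-value bracket: p>=0.10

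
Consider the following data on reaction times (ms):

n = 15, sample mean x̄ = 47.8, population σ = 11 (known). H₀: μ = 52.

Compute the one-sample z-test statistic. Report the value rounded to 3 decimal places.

test statistic = -1.479

SE = σ/√n = 11/√15 = 2.8402
z = (x̄−μ₀)/SE = (47.8−52)/2.8402 = -1.4788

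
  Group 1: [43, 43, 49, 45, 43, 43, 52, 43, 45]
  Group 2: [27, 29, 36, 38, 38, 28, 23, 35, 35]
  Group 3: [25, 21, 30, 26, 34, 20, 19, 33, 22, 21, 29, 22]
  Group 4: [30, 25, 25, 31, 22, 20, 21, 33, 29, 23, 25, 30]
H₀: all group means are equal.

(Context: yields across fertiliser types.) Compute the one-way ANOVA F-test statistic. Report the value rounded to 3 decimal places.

Group means [45.11, 32.11, 25.17, 26.17], grand mean 31.214
SSB = Σnᵢ(x̄ᵢ−x̄)² = 2489.960; SSW = ΣΣ(x−x̄ᵢ)² = 823.111
MSB = 2489.960/3 = 829.9868; MSW = 823.111/38 = 21.6608
F = MSB/MSW = 38.3174
df = (3, 38)

test statistic = 38.317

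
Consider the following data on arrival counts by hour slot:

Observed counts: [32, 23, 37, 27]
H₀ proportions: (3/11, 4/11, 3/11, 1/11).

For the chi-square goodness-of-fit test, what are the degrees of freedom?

degrees of freedom = 3

df = k − 1 = 4 − 1 = 3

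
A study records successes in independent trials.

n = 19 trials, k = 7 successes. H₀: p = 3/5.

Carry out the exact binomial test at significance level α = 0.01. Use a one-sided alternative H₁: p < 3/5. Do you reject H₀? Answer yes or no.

Exact binomial: n=19, k=7, p₀=3/5=0.6000
P(X≤7) from Σ C(n,i)·p₀^i·(1−p₀)^(n−i)
p-value (one-sided, H₁ less) = 0.03523
At α=0.01: p ≥ α → fail to reject H₀

reject H₀: no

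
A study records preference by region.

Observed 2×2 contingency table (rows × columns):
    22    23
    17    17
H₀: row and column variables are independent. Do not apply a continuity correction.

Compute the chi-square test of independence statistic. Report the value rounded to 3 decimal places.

Row totals [45, 34], col totals [39, 40], n=79
χ² = (22−22.22)²/22.22 + (23−22.78)²/22.78 + (17−16.78)²/16.78 + (17−17.22)²/17.22 = 0.0096
df = 1

test statistic = 0.010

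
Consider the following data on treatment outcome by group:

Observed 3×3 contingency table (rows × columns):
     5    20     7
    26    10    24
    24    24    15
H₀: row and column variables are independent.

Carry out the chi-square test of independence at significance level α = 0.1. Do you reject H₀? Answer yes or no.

Row totals [32, 60, 63], col totals [55, 54, 46], n=155
χ² = (5−11.35)²/11.35 + (20−11.15)²/11.15 + (7−9.50)²/9.50 + (26−21.29)²/21.29 + (10−20.90)²/20.90 + (24−17.81)²/17.81 + (24−22.35)²/22.35 + (24−21.95)²/21.95 + (15−18.70)²/18.70 = 21.1681
df = 4
p-value (upper-tail) = 0.00029
At α=0.1: p < α → reject H₀

reject H₀: yes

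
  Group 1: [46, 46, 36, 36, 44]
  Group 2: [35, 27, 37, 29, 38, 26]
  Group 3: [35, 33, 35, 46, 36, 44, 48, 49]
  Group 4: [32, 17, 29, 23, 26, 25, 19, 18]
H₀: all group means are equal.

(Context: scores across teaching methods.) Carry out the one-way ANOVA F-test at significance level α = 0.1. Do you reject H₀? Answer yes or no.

Group means [41.60, 32.00, 40.75, 23.62], grand mean 33.889
SSB = Σnᵢ(x̄ᵢ−x̄)² = 1538.092; SSW = ΣΣ(x−x̄ᵢ)² = 758.575
MSB = 1538.092/3 = 512.6972; MSW = 758.575/23 = 32.9815
F = MSB/MSW = 15.5450
df = (3, 23)
p-value (upper-tail) = 0.00001
At α=0.1: p < α → reject H₀

reject H₀: yes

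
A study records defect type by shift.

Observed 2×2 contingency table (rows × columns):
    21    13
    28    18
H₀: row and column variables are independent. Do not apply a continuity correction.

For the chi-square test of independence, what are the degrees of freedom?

degrees of freedom = 1

df = (r−1)(c−1) = (2−1)·(2−1) = 1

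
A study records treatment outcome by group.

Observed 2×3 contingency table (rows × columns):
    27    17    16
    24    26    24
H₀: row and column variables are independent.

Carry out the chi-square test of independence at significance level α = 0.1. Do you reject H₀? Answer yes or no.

Row totals [60, 74], col totals [51, 43, 40], n=134
χ² = (27−22.84)²/22.84 + (17−19.25)²/19.25 + (16−17.91)²/17.91 + (24−28.16)²/28.16 + (26−23.75)²/23.75 + (24−22.09)²/22.09 = 2.2218
df = 2
p-value (upper-tail) = 0.32927
At α=0.1: p ≥ α → fail to reject H₀

reject H₀: no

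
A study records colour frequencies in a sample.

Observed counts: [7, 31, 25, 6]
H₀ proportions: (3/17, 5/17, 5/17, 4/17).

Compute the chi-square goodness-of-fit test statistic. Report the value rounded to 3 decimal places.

test statistic = 15.392

n = 69; E_i = n·p_i = [12.18, 20.29, 20.29, 16.24]
χ² = (7−12.18)²/12.18 + (31−20.29)²/20.29 + (25−20.29)²/20.29 + (6−16.24)²/16.24 = 15.3923
df = 3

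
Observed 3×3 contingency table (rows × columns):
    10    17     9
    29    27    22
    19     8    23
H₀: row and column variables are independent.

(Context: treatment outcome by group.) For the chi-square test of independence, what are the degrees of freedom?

df = (r−1)(c−1) = (3−1)·(3−1) = 4

degrees of freedom = 4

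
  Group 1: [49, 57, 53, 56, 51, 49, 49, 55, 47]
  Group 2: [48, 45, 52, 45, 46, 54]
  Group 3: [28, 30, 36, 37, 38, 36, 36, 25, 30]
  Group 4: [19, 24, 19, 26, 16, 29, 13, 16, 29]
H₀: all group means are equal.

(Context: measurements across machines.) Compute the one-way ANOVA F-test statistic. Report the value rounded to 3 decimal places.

Group means [51.78, 48.33, 32.89, 21.22], grand mean 37.667
SSB = Σnᵢ(x̄ᵢ−x̄)² = 5114.000; SSW = ΣΣ(x−x̄ᵢ)² = 635.333
MSB = 5114.000/3 = 1704.6667; MSW = 635.333/29 = 21.9080
F = MSB/MSW = 77.8101
df = (3, 29)

test statistic = 77.810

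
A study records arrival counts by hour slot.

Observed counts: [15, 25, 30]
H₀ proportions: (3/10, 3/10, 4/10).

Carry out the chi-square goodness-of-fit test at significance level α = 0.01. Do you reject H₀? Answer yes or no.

n = 70; E_i = n·p_i = [21.00, 21.00, 28.00]
χ² = (15−21.00)²/21.00 + (25−21.00)²/21.00 + (30−28.00)²/28.00 = 2.6190
df = 2
p-value (upper-tail) = 0.26995
At α=0.01: p ≥ α → fail to reject H₀

reject H₀: no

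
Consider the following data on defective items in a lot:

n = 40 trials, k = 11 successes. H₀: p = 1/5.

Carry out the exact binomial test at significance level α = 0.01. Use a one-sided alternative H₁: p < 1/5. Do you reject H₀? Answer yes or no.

Exact binomial: n=40, k=11, p₀=1/5=0.2000
P(X≤11) from Σ C(n,i)·p₀^i·(1−p₀)^(n−i)
p-value (one-sided, H₁ less) = 0.91249
At α=0.01: p ≥ α → fail to reject H₀

reject H₀: no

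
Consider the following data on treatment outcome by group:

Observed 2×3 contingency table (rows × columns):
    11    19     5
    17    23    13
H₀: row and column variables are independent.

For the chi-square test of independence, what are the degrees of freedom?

df = (r−1)(c−1) = (2−1)·(3−1) = 2

degrees of freedom = 2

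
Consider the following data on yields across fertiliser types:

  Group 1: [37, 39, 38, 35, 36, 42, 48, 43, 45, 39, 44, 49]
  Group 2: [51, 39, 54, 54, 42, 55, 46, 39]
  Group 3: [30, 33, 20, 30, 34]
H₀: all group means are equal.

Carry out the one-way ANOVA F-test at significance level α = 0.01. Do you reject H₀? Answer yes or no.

reject H₀: yes

Group means [41.25, 47.50, 29.40], grand mean 40.880
SSB = Σnᵢ(x̄ᵢ−x̄)² = 1011.190; SSW = ΣΣ(x−x̄ᵢ)² = 689.450
MSB = 1011.190/2 = 505.5950; MSW = 689.450/22 = 31.3386
F = MSB/MSW = 16.1333
df = (2, 22)
p-value (upper-tail) = 0.00005
At α=0.01: p < α → reject H₀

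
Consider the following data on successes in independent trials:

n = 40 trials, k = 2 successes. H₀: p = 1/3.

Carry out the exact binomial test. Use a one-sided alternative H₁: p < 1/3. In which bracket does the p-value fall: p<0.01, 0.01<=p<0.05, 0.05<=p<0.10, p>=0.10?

Exact binomial: n=40, k=2, p₀=1/3=0.3333
P(X≤2) from Σ C(n,i)·p₀^i·(1−p₀)^(n−i)
p-value (one-sided, H₁ less) = 0.00002
→ bracket: p<0.01

p-value bracket: p<0.01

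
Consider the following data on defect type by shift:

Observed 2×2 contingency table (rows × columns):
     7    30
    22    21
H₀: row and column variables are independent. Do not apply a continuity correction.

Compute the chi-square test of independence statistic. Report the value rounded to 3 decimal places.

Row totals [37, 43], col totals [29, 51], n=80
χ² = (7−13.41)²/13.41 + (30−23.59)²/23.59 + (22−15.59)²/15.59 + (21−27.41)²/27.41 = 8.9472
df = 1

test statistic = 8.947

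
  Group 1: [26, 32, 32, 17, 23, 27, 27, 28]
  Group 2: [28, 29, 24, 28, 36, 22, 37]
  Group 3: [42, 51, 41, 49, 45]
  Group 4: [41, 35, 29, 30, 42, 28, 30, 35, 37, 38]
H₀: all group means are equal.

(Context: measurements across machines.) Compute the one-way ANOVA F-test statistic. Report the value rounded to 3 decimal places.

test statistic = 16.511

Group means [26.50, 29.14, 45.60, 34.50], grand mean 32.967
SSB = Σnᵢ(x̄ᵢ−x̄)² = 1258.410; SSW = ΣΣ(x−x̄ᵢ)² = 660.557
MSB = 1258.410/3 = 419.4698; MSW = 660.557/26 = 25.4060
F = MSB/MSW = 16.5106
df = (3, 26)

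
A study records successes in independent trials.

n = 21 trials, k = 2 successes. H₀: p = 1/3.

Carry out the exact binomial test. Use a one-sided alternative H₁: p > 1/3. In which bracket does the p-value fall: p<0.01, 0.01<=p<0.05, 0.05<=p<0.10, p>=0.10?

Exact binomial: n=21, k=2, p₀=1/3=0.3333
P(X≥2) from Σ C(n,i)·p₀^i·(1−p₀)^(n−i)
p-value (one-sided, H₁ greater) = 0.99769
→ bracket: p>=0.10

p-value bracket: p>=0.10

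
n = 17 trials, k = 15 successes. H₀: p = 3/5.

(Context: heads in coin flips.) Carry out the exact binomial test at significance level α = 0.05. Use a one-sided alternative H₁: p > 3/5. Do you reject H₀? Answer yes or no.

reject H₀: yes

Exact binomial: n=17, k=15, p₀=3/5=0.6000
P(X≥15) from Σ C(n,i)·p₀^i·(1−p₀)^(n−i)
p-value (one-sided, H₁ greater) = 0.01232
At α=0.05: p < α → reject H₀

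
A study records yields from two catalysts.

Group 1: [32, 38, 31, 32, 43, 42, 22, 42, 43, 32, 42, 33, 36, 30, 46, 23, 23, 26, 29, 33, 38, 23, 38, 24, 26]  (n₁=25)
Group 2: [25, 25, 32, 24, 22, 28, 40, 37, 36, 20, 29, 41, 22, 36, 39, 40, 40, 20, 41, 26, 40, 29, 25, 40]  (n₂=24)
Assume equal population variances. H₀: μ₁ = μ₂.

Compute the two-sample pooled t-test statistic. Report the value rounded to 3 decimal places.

x̄₁=33.080, s₁=7.438, n₁=25
x̄₂=31.542, s₂=7.667, n₂=24
s_p² = [24·7.438² + 23·7.667²]/47 = 57.0170
SE = √(s_p²·(1/25+1/24)) = 2.1579
t = (33.080−31.542)/2.1579 = 0.7129
df = 47

test statistic = 0.713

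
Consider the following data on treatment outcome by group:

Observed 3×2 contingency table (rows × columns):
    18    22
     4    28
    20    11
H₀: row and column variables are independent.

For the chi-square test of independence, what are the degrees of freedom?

df = (r−1)(c−1) = (3−1)·(2−1) = 2

degrees of freedom = 2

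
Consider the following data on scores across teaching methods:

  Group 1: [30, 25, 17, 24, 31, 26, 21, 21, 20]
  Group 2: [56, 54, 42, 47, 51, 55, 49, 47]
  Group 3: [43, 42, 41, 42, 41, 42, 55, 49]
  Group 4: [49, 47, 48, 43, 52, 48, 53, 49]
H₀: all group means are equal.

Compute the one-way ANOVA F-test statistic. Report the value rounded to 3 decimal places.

test statistic = 64.768

Group means [23.89, 50.12, 44.38, 48.62], grand mean 41.212
SSB = Σnᵢ(x̄ᵢ−x̄)² = 3856.001; SSW = ΣΣ(x−x̄ᵢ)² = 575.514
MSB = 3856.001/3 = 1285.3338; MSW = 575.514/29 = 19.8453
F = MSB/MSW = 64.7676
df = (3, 29)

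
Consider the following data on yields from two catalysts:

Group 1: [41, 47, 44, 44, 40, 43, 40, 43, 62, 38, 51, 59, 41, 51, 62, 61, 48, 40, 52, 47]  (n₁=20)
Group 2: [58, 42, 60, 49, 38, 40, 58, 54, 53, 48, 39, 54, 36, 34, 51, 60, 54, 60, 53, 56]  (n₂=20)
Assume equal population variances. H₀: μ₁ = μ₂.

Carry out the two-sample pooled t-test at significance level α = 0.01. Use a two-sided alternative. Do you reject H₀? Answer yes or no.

reject H₀: no

x̄₁=47.700, s₁=7.908, n₁=20
x̄₂=49.850, s₂=8.635, n₂=20
s_p² = [19·7.908² + 19·8.635²]/38 = 68.5461
SE = √(s_p²·(1/20+1/20)) = 2.6181
t = (47.700−49.850)/2.6181 = -0.8212
df = 38
p-value (two-sided) = 0.41666
At α=0.01: p ≥ α → fail to reject H₀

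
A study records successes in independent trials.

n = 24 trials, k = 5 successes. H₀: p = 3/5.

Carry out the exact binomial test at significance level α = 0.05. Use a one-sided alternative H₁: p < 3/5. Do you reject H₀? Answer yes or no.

reject H₀: yes

Exact binomial: n=24, k=5, p₀=3/5=0.6000
P(X≤5) from Σ C(n,i)·p₀^i·(1−p₀)^(n−i)
p-value (one-sided, H₁ less) = 0.00011
At α=0.05: p < α → reject H₀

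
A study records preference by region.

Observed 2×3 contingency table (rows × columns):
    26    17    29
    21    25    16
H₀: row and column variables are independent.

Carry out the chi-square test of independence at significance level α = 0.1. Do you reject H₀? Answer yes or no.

Row totals [72, 62], col totals [47, 42, 45], n=134
χ² = (26−25.25)²/25.25 + (17−22.57)²/22.57 + (29−24.18)²/24.18 + (21−21.75)²/21.75 + (25−19.43)²/19.43 + (16−20.82)²/20.82 = 5.0934
df = 2
p-value (upper-tail) = 0.07834
At α=0.1: p < α → reject H₀

reject H₀: yes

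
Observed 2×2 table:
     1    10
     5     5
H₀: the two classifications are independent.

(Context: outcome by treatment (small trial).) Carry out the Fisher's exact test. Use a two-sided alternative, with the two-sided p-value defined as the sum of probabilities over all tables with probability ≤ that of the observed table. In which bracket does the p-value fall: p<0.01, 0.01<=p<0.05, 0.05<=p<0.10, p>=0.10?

Margins: r₁=11, r₂=10, c₁=6, c₂=15, n=21
p_obs = C(11,1)·C(10,5)/C(21,6); sum pmf over tables with pmf ≤ p_obs
p-value (two-sided) = 0.06347
→ bracket: 0.05<=p<0.10

p-value bracket: 0.05<=p<0.10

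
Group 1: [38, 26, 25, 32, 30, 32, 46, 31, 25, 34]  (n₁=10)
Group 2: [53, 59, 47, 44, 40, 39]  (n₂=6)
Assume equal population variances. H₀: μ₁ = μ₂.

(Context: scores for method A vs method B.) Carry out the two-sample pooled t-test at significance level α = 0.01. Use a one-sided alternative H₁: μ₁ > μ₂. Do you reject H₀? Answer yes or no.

reject H₀: no

x̄₁=31.900, s₁=6.454, n₁=10
x̄₂=47.000, s₂=7.772, n₂=6
s_p² = [9·6.454² + 5·7.772²]/14 = 48.3500
SE = √(s_p²·(1/10+1/6)) = 3.5907
t = (31.900−47.000)/3.5907 = -4.2053
df = 14
p-value (one-sided, H₁ greater) = 0.99956
At α=0.01: p ≥ α → fail to reject H₀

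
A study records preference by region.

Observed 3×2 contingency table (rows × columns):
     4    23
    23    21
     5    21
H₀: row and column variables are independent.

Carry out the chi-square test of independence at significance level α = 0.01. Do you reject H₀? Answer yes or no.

reject H₀: yes

Row totals [27, 44, 26], col totals [32, 65], n=97
χ² = (4−8.91)²/8.91 + (23−18.09)²/18.09 + (23−14.52)²/14.52 + (21−29.48)²/29.48 + (5−8.58)²/8.58 + (21−17.42)²/17.42 = 13.6619
df = 2
p-value (upper-tail) = 0.00108
At α=0.01: p < α → reject H₀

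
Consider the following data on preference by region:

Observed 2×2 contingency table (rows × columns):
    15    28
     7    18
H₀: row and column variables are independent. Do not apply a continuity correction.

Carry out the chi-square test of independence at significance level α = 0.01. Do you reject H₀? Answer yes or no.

reject H₀: no

Row totals [43, 25], col totals [22, 46], n=68
χ² = (15−13.91)²/13.91 + (28−29.09)²/29.09 + (7−8.09)²/8.09 + (18−16.91)²/16.91 = 0.3423
df = 1
p-value (upper-tail) = 0.55852
At α=0.01: p ≥ α → fail to reject H₀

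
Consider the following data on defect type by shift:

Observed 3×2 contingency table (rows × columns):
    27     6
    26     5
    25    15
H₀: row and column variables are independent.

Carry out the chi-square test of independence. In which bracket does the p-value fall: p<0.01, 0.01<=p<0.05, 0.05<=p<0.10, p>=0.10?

p-value bracket: 0.05<=p<0.10

Row totals [33, 31, 40], col totals [78, 26], n=104
χ² = (27−24.75)²/24.75 + (6−8.25)²/8.25 + (26−23.25)²/23.25 + (5−7.75)²/7.75 + (25−30.00)²/30.00 + (15−10.00)²/10.00 = 5.4526
df = 2
p-value (upper-tail) = 0.06546
→ bracket: 0.05<=p<0.10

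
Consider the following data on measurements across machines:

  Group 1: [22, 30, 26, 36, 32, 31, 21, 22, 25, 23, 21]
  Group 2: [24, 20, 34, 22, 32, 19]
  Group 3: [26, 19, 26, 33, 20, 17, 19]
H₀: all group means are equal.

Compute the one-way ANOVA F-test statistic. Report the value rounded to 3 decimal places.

test statistic = 0.793

Group means [26.27, 25.17, 22.86], grand mean 25.000
SSB = Σnᵢ(x̄ᵢ−x̄)² = 50.128; SSW = ΣΣ(x−x̄ᵢ)² = 663.872
MSB = 50.128/2 = 25.0639; MSW = 663.872/21 = 31.6130
F = MSB/MSW = 0.7928
df = (2, 21)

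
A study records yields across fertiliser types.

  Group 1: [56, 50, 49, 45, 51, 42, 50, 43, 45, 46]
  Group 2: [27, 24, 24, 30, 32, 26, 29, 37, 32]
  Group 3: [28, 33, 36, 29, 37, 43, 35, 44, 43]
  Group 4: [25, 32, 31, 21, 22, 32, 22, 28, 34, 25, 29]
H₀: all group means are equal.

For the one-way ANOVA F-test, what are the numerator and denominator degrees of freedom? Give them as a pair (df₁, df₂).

k = 4 groups, N = 39 total
df = (k−1, N−k) = (4−1, 39−4) = (3, 35)

degrees of freedom = [3, 35]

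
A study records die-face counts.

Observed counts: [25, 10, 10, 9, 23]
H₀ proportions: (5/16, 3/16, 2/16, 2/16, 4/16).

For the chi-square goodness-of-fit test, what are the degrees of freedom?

degrees of freedom = 4

df = k − 1 = 5 − 1 = 4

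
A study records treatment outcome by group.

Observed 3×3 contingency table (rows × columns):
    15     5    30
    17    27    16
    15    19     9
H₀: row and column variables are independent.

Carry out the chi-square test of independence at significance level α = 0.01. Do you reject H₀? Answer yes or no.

reject H₀: yes

Row totals [50, 60, 43], col totals [47, 51, 55], n=153
χ² = (15−15.36)²/15.36 + (5−16.67)²/16.67 + (30−17.97)²/17.97 + (17−18.43)²/18.43 + (27−20.00)²/20.00 + (16−21.57)²/21.57 + (15−13.21)²/13.21 + (19−14.33)²/14.33 + (9−15.46)²/15.46 = 24.6804
df = 4
p-value (upper-tail) = 0.00006
At α=0.01: p < α → reject H₀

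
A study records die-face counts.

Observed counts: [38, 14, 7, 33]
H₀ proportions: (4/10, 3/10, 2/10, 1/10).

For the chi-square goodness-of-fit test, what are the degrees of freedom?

df = k − 1 = 4 − 1 = 3

degrees of freedom = 3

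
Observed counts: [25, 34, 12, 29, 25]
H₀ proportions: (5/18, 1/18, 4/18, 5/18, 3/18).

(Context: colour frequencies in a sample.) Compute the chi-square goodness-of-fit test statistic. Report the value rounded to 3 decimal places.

test statistic = 118.869

n = 125; E_i = n·p_i = [34.72, 6.94, 27.78, 34.72, 20.83]
χ² = (25−34.72)²/34.72 + (34−6.94)²/6.94 + (12−27.78)²/27.78 + (29−34.72)²/34.72 + (25−20.83)²/20.83 = 118.8688
df = 4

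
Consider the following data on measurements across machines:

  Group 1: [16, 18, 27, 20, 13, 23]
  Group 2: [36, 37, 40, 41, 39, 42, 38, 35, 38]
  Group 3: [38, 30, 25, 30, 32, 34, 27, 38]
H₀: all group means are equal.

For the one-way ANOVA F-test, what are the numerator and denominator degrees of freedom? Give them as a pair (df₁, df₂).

k = 3 groups, N = 23 total
df = (k−1, N−k) = (3−1, 23−3) = (2, 20)

degrees of freedom = [2, 20]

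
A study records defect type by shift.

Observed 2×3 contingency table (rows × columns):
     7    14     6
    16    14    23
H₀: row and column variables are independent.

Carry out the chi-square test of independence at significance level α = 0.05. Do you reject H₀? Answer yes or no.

reject H₀: no

Row totals [27, 53], col totals [23, 28, 29], n=80
χ² = (7−7.76)²/7.76 + (14−9.45)²/9.45 + (6−9.79)²/9.79 + (16−15.24)²/15.24 + (14−18.55)²/18.55 + (23−19.21)²/19.21 = 5.6322
df = 2
p-value (upper-tail) = 0.05984
At α=0.05: p ≥ α → fail to reject H₀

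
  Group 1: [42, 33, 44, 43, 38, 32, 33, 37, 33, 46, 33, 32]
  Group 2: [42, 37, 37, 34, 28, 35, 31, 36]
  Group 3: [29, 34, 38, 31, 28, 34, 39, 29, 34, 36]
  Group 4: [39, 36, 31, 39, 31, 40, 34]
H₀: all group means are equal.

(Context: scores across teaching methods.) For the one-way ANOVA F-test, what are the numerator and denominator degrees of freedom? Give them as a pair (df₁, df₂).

k = 4 groups, N = 37 total
df = (k−1, N−k) = (4−1, 37−4) = (3, 33)

degrees of freedom = [3, 33]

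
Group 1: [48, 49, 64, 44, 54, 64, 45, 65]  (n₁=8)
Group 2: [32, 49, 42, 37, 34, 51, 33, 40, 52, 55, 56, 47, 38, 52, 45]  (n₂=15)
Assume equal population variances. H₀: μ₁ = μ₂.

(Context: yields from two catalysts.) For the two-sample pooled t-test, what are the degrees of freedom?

df = n₁ + n₂ − 2 = 8 + 15 − 2 = 21

degrees of freedom = 21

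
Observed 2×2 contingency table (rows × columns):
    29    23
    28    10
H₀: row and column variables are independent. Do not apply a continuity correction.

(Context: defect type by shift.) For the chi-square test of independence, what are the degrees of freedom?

degrees of freedom = 1

df = (r−1)(c−1) = (2−1)·(2−1) = 1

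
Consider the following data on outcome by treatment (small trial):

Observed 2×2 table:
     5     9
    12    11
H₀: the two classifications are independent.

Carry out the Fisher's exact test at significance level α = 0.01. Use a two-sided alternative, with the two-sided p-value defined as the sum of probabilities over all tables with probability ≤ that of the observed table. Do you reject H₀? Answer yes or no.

Margins: r₁=14, r₂=23, c₁=17, c₂=20, n=37
p_obs = C(14,5)·C(23,12)/C(37,17); sum pmf over tables with pmf ≤ p_obs
p-value (two-sided) = 0.49786
At α=0.01: p ≥ α → fail to reject H₀

reject H₀: no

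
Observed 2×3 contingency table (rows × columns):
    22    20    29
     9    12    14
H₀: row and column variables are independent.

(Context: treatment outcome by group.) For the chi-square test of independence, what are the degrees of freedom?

df = (r−1)(c−1) = (2−1)·(3−1) = 2

degrees of freedom = 2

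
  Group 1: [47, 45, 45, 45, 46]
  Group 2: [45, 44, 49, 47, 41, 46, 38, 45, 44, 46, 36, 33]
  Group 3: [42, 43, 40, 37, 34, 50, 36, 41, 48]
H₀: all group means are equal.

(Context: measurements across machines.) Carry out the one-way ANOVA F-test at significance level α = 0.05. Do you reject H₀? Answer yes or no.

reject H₀: no

Group means [45.60, 42.83, 41.22], grand mean 42.808
SSB = Σnᵢ(x̄ᵢ−x̄)² = 61.616; SSW = ΣΣ(x−x̄ᵢ)² = 486.422
MSB = 61.616/2 = 30.8081; MSW = 486.422/23 = 21.1488
F = MSB/MSW = 1.4567
df = (2, 23)
p-value (upper-tail) = 0.25370
At α=0.05: p ≥ α → fail to reject H₀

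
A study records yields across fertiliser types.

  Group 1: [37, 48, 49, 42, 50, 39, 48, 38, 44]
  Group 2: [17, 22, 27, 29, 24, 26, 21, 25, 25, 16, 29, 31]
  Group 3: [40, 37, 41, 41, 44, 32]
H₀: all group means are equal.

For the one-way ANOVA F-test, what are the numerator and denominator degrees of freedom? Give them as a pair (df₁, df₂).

degrees of freedom = [2, 24]

k = 3 groups, N = 27 total
df = (k−1, N−k) = (3−1, 27−3) = (2, 24)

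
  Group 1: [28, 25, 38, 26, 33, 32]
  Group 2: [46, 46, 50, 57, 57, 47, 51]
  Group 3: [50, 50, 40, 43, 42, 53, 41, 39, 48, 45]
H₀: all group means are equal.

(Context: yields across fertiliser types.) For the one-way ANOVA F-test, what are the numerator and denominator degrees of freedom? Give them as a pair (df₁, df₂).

degrees of freedom = [2, 20]

k = 3 groups, N = 23 total
df = (k−1, N−k) = (3−1, 23−3) = (2, 20)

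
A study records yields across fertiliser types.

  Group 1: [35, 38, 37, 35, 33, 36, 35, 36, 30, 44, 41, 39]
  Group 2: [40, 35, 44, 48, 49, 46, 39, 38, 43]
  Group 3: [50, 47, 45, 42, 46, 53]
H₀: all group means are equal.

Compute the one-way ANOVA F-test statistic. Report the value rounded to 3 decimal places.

test statistic = 14.279

Group means [36.58, 42.44, 47.17], grand mean 40.889
SSB = Σnᵢ(x̄ᵢ−x̄)² = 480.694; SSW = ΣΣ(x−x̄ᵢ)² = 403.972
MSB = 480.694/2 = 240.3472; MSW = 403.972/24 = 16.8322
F = MSB/MSW = 14.2790
df = (2, 24)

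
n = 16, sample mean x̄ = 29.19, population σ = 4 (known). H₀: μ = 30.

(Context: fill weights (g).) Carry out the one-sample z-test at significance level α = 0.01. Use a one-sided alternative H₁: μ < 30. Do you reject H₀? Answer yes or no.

SE = σ/√n = 4/√16 = 1.0000
z = (x̄−μ₀)/SE = (29.19−30)/1.0000 = -0.8100
p-value (one-sided, H₁ less) = 0.20897
At α=0.01: p ≥ α → fail to reject H₀

reject H₀: no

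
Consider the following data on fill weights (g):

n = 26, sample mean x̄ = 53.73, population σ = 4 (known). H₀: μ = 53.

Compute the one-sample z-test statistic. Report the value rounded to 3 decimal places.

test statistic = 0.931

SE = σ/√n = 4/√26 = 0.7845
z = (x̄−μ₀)/SE = (53.73−53)/0.7845 = 0.9306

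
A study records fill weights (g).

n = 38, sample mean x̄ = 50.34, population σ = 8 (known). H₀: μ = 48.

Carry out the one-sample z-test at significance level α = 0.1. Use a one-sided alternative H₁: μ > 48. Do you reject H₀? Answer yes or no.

reject H₀: yes

SE = σ/√n = 8/√38 = 1.2978
z = (x̄−μ₀)/SE = (50.34−48)/1.2978 = 1.8031
p-value (one-sided, H₁ greater) = 0.03569
At α=0.1: p < α → reject H₀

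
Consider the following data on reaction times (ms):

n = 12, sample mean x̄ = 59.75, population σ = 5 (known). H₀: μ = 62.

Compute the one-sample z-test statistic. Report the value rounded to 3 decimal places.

SE = σ/√n = 5/√12 = 1.4434
z = (x̄−μ₀)/SE = (59.75−62)/1.4434 = -1.5588

test statistic = -1.559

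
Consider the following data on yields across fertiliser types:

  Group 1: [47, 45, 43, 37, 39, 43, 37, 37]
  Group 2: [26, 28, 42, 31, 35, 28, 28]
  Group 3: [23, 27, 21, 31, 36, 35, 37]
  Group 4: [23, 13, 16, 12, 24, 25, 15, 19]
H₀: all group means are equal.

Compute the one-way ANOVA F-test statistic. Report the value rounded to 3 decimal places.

test statistic = 24.275

Group means [41.00, 31.14, 30.00, 18.38], grand mean 30.100
SSB = Σnᵢ(x̄ᵢ−x̄)² = 2057.968; SSW = ΣΣ(x−x̄ᵢ)² = 734.732
MSB = 2057.968/3 = 685.9893; MSW = 734.732/26 = 28.2589
F = MSB/MSW = 24.2751
df = (3, 26)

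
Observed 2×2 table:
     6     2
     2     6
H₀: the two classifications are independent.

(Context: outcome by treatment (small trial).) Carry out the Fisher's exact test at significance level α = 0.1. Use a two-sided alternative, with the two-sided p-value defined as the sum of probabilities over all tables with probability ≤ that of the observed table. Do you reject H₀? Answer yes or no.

Margins: r₁=8, r₂=8, c₁=8, c₂=8, n=16
p_obs = C(8,6)·C(8,2)/C(16,8); sum pmf over tables with pmf ≤ p_obs
p-value (two-sided) = 0.13193
At α=0.1: p ≥ α → fail to reject H₀

reject H₀: no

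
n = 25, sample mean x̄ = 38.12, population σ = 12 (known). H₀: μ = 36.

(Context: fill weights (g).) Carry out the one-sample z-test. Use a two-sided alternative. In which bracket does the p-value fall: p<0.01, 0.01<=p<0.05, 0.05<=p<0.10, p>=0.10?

p-value bracket: p>=0.10

SE = σ/√n = 12/√25 = 2.4000
z = (x̄−μ₀)/SE = (38.12−36)/2.4000 = 0.8833
p-value (two-sided) = 0.37706
→ bracket: p>=0.10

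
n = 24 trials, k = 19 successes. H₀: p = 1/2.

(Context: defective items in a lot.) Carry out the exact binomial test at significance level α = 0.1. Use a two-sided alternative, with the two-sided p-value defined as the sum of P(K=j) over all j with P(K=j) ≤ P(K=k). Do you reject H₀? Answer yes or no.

Exact binomial: n=24, k=19, p₀=1/2=0.5000
P(X=j) = C(n,j)·p₀^j·(1−p₀)^(n−j); p = Σ P(X=j) over j with P(X=j) ≤ P(X=19)
p-value (two-sided) = 0.00661
At α=0.1: p < α → reject H₀

reject H₀: yes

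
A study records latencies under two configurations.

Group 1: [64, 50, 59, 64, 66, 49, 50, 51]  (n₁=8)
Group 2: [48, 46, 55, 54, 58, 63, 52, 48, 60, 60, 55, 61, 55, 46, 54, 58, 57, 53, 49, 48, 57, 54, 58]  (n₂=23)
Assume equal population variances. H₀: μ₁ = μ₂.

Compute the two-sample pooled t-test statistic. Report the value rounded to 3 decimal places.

test statistic = 1.007

x̄₁=56.625, s₁=7.367, n₁=8
x̄₂=54.304, s₂=4.931, n₂=23
s_p² = [7·7.367² + 22·4.931²]/29 = 31.5429
SE = √(s_p²·(1/8+1/23)) = 2.3053
t = (56.625−54.304)/2.3053 = 1.0067
df = 29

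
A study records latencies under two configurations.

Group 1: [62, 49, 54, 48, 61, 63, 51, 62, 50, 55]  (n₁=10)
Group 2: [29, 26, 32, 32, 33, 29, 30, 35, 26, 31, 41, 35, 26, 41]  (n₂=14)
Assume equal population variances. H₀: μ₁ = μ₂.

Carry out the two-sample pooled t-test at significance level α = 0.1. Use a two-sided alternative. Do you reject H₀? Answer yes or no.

x̄₁=55.500, s₁=5.986, n₁=10
x̄₂=31.857, s₂=4.897, n₂=14
s_p² = [9·5.986² + 13·4.897²]/22 = 28.8279
SE = √(s_p²·(1/10+1/14)) = 2.2230
t = (55.500−31.857)/2.2230 = 10.6353
df = 22
p-value (two-sided) = 0.00000
At α=0.1: p < α → reject H₀

reject H₀: yes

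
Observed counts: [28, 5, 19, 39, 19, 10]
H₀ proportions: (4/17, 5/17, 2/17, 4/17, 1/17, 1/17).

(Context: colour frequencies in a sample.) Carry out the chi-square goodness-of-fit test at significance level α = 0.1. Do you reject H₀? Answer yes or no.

reject H₀: yes

n = 120; E_i = n·p_i = [28.24, 35.29, 14.12, 28.24, 7.06, 7.06]
χ² = (28−28.24)²/28.24 + (5−35.29)²/35.29 + (19−14.12)²/14.12 + (39−28.24)²/28.24 + (19−7.06)²/7.06 + (10−7.06)²/7.06 = 53.2229
df = 5
p-value (upper-tail) = 0.00000
At α=0.1: p < α → reject H₀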